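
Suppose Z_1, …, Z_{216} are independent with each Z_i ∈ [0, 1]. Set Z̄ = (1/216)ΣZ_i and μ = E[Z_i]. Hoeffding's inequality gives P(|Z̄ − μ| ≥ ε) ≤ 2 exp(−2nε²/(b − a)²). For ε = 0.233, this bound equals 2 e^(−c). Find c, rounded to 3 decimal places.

c = 2nε²/(b − a)² = 2·216·0.233² / 1² = 23.4528.

23.453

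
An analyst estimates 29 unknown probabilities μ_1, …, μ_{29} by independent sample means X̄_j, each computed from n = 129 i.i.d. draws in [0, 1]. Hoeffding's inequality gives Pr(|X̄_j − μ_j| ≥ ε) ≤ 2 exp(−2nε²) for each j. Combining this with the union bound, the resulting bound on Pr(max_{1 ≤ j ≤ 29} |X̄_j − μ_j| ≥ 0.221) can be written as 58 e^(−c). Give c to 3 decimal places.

12.601

Union bound over the 29 events: Pr(max_{1 ≤ j ≤ 29} |X̄_j − μ_j| ≥ 0.221) ≤ 29·2·exp(−2nε²) = 58 exp(−2·129·0.221²).
So c = 2·129·0.221² = 12.6010.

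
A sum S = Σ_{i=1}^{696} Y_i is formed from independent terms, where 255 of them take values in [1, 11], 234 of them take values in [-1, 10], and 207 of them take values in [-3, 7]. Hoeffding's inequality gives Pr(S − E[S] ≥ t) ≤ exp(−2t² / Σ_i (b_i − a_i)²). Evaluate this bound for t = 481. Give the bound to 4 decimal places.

Σ(b_i − a_i)² = 255·10² + 234·11² + 207·10² = 74514.
Exponent = 2·481² / 74514 = 6.20987.
Bound = exp(−6.20987) = 0.00201.

0.0020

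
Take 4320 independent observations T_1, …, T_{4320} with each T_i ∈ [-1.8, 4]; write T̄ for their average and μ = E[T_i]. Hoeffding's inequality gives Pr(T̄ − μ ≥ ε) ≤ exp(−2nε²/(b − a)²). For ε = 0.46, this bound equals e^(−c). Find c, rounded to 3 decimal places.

54.347

c = 2nε²/(b − a)² = 2·4320·0.46² / 5.8² = 54.3467.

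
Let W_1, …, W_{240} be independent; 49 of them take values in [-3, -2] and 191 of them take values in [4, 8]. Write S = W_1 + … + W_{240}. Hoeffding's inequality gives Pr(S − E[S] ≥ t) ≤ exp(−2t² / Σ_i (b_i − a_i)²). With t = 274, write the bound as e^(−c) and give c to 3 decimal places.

48.358

Σ(b_i − a_i)² = 49·1² + 191·4² = 3105.
c = 2t² / 3105 = 2·274² / 3105 = 48.3581.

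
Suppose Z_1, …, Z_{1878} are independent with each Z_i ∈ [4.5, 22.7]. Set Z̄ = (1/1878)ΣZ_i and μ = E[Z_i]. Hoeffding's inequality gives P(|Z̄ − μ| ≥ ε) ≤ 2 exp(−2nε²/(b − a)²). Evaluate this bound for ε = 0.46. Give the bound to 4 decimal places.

Exponent: 2nε²/(b − a)² = 2·1878·0.46² / 18.2² = 2.39938.
Bound = 2·exp(−2.39938) = 0.18155.

0.1815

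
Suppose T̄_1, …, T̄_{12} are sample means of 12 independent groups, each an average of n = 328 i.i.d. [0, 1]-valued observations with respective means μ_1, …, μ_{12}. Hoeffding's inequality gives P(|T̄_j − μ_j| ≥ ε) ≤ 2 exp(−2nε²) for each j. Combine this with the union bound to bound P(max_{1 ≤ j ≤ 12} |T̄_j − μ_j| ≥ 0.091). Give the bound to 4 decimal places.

0.1049

Per-experiment Hoeffding bound: 2·exp(−2·328·0.091²) = 2·exp(−5.43234) = 0.0087457.
Union bound over 12 events: 12·0.0087457 = 0.10495.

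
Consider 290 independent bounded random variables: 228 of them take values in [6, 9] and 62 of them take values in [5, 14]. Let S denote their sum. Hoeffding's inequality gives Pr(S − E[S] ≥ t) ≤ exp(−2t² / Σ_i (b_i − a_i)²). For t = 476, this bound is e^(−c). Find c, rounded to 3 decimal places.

Σ(b_i − a_i)² = 228·3² + 62·9² = 7074.
c = 2t² / 7074 = 2·476² / 7074 = 64.0588.

64.059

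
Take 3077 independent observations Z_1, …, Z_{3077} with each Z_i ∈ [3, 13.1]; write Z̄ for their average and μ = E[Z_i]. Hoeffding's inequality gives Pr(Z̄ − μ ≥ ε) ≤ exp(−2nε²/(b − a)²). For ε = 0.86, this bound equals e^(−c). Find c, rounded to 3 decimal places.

44.618

c = 2nε²/(b − a)² = 2·3077·0.86² / 10.1² = 44.6182.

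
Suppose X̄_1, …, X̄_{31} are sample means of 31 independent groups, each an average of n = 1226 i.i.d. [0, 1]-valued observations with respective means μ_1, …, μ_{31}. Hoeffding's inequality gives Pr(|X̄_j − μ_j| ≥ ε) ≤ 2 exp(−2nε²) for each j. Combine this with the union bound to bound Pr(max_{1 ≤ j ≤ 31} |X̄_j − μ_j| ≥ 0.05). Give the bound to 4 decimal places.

Per-experiment Hoeffding bound: 2·exp(−2·1226·0.05²) = 2·exp(−6.13000) = 0.0043532.
Union bound over 31 events: 31·0.0043532 = 0.13495.

0.1349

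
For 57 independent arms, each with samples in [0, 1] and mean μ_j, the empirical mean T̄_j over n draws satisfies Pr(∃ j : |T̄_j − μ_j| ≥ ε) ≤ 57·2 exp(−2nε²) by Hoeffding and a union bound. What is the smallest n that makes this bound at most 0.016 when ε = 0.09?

Need 2·57·exp(−2nε²) ≤ 0.016, i.e. exp(−2nε²) ≤ 0.016/114.
So 2nε² ≥ ln(114/0.016) = 8.871365.
Hence n ≥ 8.871365/(2·0.09²) = 547.615.
The smallest integer n is 548.

548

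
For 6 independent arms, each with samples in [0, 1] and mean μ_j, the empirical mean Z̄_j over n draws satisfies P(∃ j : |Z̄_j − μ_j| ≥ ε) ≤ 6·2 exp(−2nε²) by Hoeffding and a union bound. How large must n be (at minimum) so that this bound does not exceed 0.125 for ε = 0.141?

115

Need 2·6·exp(−2nε²) ≤ 0.125, i.e. exp(−2nε²) ≤ 0.125/12.
So 2nε² ≥ ln(12/0.125) = 4.564348.
Hence n ≥ 4.564348/(2·0.141²) = 114.792.
The smallest integer n is 115.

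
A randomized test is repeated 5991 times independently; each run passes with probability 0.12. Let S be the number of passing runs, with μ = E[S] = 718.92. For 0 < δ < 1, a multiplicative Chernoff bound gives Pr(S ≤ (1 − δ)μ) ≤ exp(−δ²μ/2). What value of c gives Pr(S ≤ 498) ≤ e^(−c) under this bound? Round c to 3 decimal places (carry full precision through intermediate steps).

33.944

Write 498 = (1 − δ)μ, so δ = 1 − 498/718.92 = 0.3072943…
Then the exponent is δ²μ/2 = (μ − 498)²/(2μ) = 33.943726.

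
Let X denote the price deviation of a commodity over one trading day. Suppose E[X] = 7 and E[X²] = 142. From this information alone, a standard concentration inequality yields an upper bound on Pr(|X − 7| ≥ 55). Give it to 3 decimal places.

The first two moments determine the variance, so Chebyshev's inequality is the sharpest standard bound available.
Var(X) = E[X²] − (E[X])² = 142 − 49 = 93.
Chebyshev's inequality: Pr(|X − μ| ≥ t) ≤ Var(X)/t² = 93/3025 = 0.0307.

0.031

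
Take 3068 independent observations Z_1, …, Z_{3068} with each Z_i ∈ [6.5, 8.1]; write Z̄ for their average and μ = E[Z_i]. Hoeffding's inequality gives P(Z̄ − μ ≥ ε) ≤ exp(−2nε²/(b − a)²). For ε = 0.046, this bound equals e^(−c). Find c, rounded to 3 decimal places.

c = 2nε²/(b − a)² = 2·3068·0.046² / 1.6² = 5.0718.

5.072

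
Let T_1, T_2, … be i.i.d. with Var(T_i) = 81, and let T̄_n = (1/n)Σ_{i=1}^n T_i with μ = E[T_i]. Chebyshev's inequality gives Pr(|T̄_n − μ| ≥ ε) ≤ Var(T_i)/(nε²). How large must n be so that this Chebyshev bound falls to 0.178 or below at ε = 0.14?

Require 81/(n·0.14²) ≤ 0.178, i.e. n ≥ 81/(0.178·0.14²) = 23217.152.
The smallest integer n is 23218.

23218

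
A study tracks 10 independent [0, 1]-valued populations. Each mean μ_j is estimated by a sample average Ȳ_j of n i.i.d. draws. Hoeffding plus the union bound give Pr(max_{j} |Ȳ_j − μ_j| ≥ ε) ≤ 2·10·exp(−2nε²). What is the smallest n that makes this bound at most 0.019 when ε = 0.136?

Need 2·10·exp(−2nε²) ≤ 0.019, i.e. exp(−2nε²) ≤ 0.019/20.
So 2nε² ≥ ln(20/0.019) = 6.959049.
Hence n ≥ 6.959049/(2·0.136²) = 188.123.
The smallest integer n is 189.

189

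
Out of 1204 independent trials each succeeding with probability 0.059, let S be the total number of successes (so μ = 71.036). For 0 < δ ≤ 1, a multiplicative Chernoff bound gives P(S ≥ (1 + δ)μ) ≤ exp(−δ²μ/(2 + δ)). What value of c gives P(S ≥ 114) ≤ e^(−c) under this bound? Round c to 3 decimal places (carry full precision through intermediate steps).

9.976

Write 114 = (1 + δ)μ, so δ = 114/71.036 − 1 = 0.6048201…
Then the exponent is δ²μ/(2 + δ) = (114 − μ)² / (μ·(2 + δ)) = 9.975925.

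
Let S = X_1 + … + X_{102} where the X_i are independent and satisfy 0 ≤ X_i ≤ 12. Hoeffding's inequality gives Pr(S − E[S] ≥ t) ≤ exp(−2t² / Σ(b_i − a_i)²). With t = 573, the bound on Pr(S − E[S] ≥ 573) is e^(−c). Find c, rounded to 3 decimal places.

44.707

Σ(b_i − a_i)² = 102·(12)² = 14688.
c = 2t²/14688 = 2·573²/14688 = 44.7071.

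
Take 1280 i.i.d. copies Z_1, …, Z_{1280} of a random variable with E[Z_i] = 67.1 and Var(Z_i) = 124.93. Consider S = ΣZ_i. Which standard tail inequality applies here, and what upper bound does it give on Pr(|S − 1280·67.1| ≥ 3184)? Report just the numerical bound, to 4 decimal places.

With mean and variance of each term known, Chebyshev's inequality bounds the deviation of the sum (or sample mean).
Var(S) = n·Var(Z_i) = 1280·124.93 = 159910.4.
Chebyshev: Pr(|S − 1280·67.1| ≥ 3184) ≤ Var(S)/3184² = 159910.4/10137856 = 0.0158.

0.0158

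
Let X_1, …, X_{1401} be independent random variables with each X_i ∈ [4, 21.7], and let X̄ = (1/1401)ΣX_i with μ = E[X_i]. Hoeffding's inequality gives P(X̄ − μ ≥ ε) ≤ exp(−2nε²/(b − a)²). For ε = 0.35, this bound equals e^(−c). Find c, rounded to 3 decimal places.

c = 2nε²/(b − a)² = 2·1401·0.35² / 17.7² = 1.0956.

1.096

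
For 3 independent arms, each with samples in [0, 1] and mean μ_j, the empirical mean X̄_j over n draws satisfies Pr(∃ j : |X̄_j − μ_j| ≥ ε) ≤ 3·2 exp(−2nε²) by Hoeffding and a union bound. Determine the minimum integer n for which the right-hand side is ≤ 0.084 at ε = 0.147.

99

Need 2·3·exp(−2nε²) ≤ 0.084, i.e. exp(−2nε²) ≤ 0.084/6.
So 2nε² ≥ ln(6/0.084) = 4.268698.
Hence n ≥ 4.268698/(2·0.147²) = 98.771.
The smallest integer n is 99.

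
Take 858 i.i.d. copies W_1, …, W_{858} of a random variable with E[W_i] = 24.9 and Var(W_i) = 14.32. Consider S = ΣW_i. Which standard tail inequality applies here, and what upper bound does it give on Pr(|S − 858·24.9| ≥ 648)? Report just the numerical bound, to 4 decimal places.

With mean and variance of each term known, Chebyshev's inequality bounds the deviation of the sum (or sample mean).
Var(S) = n·Var(W_i) = 858·14.32 = 12286.56.
Chebyshev: Pr(|S − 858·24.9| ≥ 648) ≤ Var(S)/648² = 12286.56/419904 = 0.0293.

0.0293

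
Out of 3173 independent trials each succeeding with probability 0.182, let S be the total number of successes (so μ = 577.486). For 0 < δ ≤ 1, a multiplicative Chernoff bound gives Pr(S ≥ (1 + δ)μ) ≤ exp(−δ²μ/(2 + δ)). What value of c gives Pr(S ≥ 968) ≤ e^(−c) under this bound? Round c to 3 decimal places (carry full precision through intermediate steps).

Write 968 = (1 + δ)μ, so δ = 968/577.486 − 1 = 0.6762311…
Then the exponent is δ²μ/(2 + δ) = (968 − μ)² / (μ·(2 + δ)) = 98.675229.

98.675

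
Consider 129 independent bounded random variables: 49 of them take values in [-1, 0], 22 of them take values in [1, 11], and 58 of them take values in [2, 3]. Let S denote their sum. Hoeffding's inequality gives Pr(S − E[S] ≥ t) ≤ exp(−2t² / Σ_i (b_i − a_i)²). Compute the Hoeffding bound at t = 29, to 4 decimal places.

0.4823

Σ(b_i − a_i)² = 49·1² + 22·10² + 58·1² = 2307.
Exponent = 2·29² / 2307 = 0.72909.
Bound = exp(−0.72909) = 0.48235.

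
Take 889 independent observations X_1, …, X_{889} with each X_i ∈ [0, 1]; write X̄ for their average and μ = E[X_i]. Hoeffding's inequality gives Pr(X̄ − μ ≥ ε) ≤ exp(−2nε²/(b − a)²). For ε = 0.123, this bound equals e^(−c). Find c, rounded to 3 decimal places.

c = 2nε²/(b − a)² = 2·889·0.123² / 1² = 26.8994.

26.899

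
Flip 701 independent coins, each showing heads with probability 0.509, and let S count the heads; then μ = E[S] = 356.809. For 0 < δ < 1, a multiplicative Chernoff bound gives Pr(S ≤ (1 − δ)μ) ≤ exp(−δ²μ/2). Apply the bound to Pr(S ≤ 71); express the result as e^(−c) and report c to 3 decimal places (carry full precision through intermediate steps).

114.469

Write 71 = (1 − δ)μ, so δ = 1 − 71/356.809 = 0.801014…
Then the exponent is δ²μ/2 = (μ − 71)²/(2μ) = 114.468503.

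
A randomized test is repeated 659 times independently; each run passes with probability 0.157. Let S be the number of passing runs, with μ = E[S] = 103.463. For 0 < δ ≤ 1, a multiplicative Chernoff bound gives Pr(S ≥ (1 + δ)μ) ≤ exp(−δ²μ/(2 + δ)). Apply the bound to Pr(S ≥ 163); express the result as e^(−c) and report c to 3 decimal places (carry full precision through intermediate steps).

Write 163 = (1 + δ)μ, so δ = 163/103.463 − 1 = 0.5754424…
Then the exponent is δ²μ/(2 + δ) = (163 − μ)² / (μ·(2 + δ)) = 13.302614.

13.303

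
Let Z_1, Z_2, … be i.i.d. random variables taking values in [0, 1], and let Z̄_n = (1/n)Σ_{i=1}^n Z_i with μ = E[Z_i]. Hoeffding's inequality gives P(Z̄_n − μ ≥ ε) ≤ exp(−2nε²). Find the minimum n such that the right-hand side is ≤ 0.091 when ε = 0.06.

Require exp(−2nε²) ≤ 0.091, i.e. 2nε² ≥ ln(1/0.091) = 2.396896.
So n ≥ 2.396896 / (2·0.06²) = 332.902.
The smallest integer n is 333.

333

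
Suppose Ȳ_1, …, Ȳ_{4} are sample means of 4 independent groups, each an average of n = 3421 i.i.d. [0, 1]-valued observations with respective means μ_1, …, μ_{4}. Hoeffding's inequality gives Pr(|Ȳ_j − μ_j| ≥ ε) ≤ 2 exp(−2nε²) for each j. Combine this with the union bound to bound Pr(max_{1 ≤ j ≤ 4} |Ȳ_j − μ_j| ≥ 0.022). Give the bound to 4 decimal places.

0.2917

Per-experiment Hoeffding bound: 2·exp(−2·3421·0.022²) = 2·exp(−3.31153) = 0.072921.
Union bound over 4 events: 4·0.072921 = 0.29168.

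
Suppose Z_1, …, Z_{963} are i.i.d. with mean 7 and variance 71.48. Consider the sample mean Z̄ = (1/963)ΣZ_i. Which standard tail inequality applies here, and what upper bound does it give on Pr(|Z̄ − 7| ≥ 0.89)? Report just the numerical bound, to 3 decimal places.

With mean and variance of each term known, Chebyshev's inequality bounds the deviation of the sum (or sample mean).
Var(Z̄) = Var(Z_i)/n = 71.48/963 = 0.074226.
Chebyshev: Pr(|Z̄ − 7| ≥ 0.89) ≤ Var(Z̄)/(0.89)² = 71.48/(963·0.89²) = 0.0937.

0.094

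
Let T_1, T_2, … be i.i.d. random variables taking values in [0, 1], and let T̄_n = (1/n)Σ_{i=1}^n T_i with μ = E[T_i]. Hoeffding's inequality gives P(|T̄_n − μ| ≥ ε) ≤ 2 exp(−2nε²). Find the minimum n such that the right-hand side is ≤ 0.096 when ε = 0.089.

Require 2·exp(−2nε²) ≤ 0.096, i.e. 2nε² ≥ ln(2/0.096) = 3.036554.
So n ≥ 3.036554 / (2·0.089²) = 191.677.
The smallest integer n is 192.

192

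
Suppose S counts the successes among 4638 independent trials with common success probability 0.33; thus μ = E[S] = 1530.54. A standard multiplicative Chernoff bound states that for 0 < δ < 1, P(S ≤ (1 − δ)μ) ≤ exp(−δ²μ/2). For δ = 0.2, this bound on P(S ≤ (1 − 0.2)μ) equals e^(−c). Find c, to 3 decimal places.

30.611

c = δ²μ/2 = 0.2²·1530.54/2 = 30.6108.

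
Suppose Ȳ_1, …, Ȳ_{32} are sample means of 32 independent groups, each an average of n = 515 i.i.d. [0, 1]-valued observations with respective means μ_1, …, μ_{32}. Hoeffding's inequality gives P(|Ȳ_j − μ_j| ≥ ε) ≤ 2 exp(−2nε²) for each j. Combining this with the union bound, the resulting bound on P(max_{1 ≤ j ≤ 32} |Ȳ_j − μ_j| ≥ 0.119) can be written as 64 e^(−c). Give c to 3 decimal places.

14.586

Union bound over the 32 events: P(max_{1 ≤ j ≤ 32} |Ȳ_j − μ_j| ≥ 0.119) ≤ 32·2·exp(−2nε²) = 64 exp(−2·515·0.119²).
So c = 2·515·0.119² = 14.5858.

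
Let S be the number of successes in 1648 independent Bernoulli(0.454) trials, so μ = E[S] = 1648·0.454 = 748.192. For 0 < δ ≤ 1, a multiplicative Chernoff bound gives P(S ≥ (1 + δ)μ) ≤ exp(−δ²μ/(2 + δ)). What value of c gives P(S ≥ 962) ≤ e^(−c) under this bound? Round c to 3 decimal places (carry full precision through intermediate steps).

26.730

Write 962 = (1 + δ)μ, so δ = 962/748.192 − 1 = 0.2857662…
Then the exponent is δ²μ/(2 + δ) = (962 − μ)² / (μ·(2 + δ)) = 26.730251.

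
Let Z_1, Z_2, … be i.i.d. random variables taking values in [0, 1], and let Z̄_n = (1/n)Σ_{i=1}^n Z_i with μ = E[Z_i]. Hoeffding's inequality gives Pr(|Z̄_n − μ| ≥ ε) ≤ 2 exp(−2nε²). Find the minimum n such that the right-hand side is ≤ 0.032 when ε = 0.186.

Require 2·exp(−2nε²) ≤ 0.032, i.e. 2nε² ≥ ln(2/0.032) = 4.135167.
So n ≥ 4.135167 / (2·0.186²) = 59.764.
The smallest integer n is 60.

60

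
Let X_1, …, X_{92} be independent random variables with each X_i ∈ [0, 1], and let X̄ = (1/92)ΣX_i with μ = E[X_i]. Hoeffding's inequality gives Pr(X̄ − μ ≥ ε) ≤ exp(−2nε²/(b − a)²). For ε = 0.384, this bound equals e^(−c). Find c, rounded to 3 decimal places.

27.132

c = 2nε²/(b − a)² = 2·92·0.384² / 1² = 27.1319.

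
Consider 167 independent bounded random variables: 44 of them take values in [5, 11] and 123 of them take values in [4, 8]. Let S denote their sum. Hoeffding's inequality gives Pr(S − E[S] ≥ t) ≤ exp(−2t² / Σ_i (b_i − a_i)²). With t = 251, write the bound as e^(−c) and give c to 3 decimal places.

35.474

Σ(b_i − a_i)² = 44·6² + 123·4² = 3552.
c = 2t² / 3552 = 2·251² / 3552 = 35.4735.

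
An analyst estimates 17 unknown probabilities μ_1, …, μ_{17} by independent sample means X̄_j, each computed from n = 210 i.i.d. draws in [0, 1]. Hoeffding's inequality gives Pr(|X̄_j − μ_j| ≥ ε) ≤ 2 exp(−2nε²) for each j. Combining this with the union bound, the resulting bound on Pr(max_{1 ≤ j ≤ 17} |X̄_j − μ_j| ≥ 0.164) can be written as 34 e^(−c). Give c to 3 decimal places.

Union bound over the 17 events: Pr(max_{1 ≤ j ≤ 17} |X̄_j − μ_j| ≥ 0.164) ≤ 17·2·exp(−2nε²) = 34 exp(−2·210·0.164²).
So c = 2·210·0.164² = 11.2963.

11.296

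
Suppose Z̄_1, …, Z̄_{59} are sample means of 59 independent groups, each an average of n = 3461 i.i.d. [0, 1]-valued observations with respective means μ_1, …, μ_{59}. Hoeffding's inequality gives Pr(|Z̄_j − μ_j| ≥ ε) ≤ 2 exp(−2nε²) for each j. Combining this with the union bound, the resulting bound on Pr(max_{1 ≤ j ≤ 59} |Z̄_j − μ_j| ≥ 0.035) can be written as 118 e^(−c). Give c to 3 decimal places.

Union bound over the 59 events: Pr(max_{1 ≤ j ≤ 59} |Z̄_j − μ_j| ≥ 0.035) ≤ 59·2·exp(−2nε²) = 118 exp(−2·3461·0.035²).
So c = 2·3461·0.035² = 8.4794.

8.479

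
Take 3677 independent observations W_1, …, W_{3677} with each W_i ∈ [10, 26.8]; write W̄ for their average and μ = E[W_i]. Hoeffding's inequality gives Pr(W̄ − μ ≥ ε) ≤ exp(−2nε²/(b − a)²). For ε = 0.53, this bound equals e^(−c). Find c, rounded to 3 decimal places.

c = 2nε²/(b − a)² = 2·3677·0.53² / 16.8² = 7.3191.

7.319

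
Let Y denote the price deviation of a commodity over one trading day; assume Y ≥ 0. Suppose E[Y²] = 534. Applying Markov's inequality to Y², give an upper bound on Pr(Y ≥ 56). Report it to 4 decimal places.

Since Y ≥ 0, the event {Y ≥ 56} is the same as {Y² ≥ 3136}.
Markov's inequality applied to Y² gives Pr(Y² ≥ 3136) ≤ E[Y²]/3136 = 534/3136 = 0.1703.

0.1703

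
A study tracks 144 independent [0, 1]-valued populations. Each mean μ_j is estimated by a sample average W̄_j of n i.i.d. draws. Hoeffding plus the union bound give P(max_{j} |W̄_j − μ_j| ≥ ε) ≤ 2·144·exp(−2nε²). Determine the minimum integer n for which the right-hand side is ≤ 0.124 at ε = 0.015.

17224

Need 2·144·exp(−2nε²) ≤ 0.124, i.e. exp(−2nε²) ≤ 0.124/288.
So 2nε² ≥ ln(288/0.124) = 7.750434.
Hence n ≥ 7.750434/(2·0.015²) = 17223.187.
The smallest integer n is 17224.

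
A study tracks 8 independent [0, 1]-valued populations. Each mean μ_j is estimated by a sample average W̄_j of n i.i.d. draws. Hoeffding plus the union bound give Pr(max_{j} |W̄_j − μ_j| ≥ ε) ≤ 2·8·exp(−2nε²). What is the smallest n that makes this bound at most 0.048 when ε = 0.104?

Need 2·8·exp(−2nε²) ≤ 0.048, i.e. exp(−2nε²) ≤ 0.048/16.
So 2nε² ≥ ln(16/0.048) = 5.809143.
Hence n ≥ 5.809143/(2·0.104²) = 268.544.
The smallest integer n is 269.

269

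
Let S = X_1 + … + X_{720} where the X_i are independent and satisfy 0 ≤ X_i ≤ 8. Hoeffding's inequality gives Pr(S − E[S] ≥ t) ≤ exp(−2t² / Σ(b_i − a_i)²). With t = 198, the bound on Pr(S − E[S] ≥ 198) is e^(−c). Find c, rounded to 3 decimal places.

Σ(b_i − a_i)² = 720·(8)² = 46080.
c = 2t²/46080 = 2·198²/46080 = 1.7016.

1.702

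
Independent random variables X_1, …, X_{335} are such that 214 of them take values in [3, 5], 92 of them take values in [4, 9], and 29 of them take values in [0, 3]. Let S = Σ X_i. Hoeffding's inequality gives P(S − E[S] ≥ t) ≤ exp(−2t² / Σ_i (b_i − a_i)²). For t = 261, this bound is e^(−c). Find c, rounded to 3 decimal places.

Σ(b_i − a_i)² = 214·2² + 92·5² + 29·3² = 3417.
c = 2t² / 3417 = 2·261² / 3417 = 39.8718.

39.872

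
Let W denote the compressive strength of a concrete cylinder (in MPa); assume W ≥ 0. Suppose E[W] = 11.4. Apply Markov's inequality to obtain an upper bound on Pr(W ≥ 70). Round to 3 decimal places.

Markov's inequality: for a non-negative random variable, Pr(W ≥ a) ≤ E[W]/a.
Here E[W] = 11.4 and a = 70, so the bound is 11.4/70 = 0.1629.

0.163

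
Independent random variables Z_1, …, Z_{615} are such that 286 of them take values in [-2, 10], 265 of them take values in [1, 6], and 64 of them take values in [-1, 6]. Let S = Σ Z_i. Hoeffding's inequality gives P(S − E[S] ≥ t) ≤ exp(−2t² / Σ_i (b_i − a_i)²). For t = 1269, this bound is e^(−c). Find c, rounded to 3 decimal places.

63.220

Σ(b_i − a_i)² = 286·12² + 265·5² + 64·7² = 50945.
c = 2t² / 50945 = 2·1269² / 50945 = 63.2196.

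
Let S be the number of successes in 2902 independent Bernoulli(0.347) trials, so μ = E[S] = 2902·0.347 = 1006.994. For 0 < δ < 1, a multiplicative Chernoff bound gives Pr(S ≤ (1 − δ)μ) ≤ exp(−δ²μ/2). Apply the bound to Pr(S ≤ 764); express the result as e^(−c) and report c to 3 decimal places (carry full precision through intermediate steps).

Write 764 = (1 − δ)μ, so δ = 1 − 764/1006.994 = 0.2413063…
Then the exponent is δ²μ/2 = (μ − 764)²/(2μ) = 29.317992.

29.318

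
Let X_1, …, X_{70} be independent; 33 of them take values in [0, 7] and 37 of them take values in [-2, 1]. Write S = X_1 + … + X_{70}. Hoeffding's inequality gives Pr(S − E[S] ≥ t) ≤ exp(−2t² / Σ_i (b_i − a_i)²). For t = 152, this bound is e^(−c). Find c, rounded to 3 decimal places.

23.696

Σ(b_i − a_i)² = 33·7² + 37·3² = 1950.
c = 2t² / 1950 = 2·152² / 1950 = 23.6964.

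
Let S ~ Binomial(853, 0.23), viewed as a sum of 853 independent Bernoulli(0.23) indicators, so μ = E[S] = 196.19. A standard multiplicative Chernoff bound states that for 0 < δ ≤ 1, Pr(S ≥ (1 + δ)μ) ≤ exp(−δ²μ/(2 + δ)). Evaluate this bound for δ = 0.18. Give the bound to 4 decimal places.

0.0542

Exponent = δ²μ/(2 + δ) = 0.18²·196.19/2.18 = 2.9159.
Bound = exp(−2.9159) = 0.05416.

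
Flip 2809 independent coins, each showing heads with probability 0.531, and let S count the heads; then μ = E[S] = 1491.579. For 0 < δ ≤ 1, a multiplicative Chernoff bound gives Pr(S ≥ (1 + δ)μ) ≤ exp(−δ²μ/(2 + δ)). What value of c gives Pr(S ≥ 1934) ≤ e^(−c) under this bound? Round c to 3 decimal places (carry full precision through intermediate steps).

Write 1934 = (1 + δ)μ, so δ = 1934/1491.579 − 1 = 0.2966125…
Then the exponent is δ²μ/(2 + δ) = (1934 − μ)² / (μ·(2 + δ)) = 57.139637.

57.140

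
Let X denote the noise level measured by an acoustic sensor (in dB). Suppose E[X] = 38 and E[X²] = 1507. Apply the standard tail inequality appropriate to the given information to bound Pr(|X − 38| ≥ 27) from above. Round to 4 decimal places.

The first two moments determine the variance, so Chebyshev's inequality is the sharpest standard bound available.
Var(X) = E[X²] − (E[X])² = 1507 − 1444 = 63.
Chebyshev's inequality: Pr(|X − μ| ≥ t) ≤ Var(X)/t² = 63/729 = 0.0864.

0.0864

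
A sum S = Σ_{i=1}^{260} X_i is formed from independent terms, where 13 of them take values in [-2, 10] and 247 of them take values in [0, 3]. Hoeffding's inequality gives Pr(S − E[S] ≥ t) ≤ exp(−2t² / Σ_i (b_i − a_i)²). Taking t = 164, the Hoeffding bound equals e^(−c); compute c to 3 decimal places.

13.136

Σ(b_i − a_i)² = 13·12² + 247·3² = 4095.
c = 2t² / 4095 = 2·164² / 4095 = 13.1360.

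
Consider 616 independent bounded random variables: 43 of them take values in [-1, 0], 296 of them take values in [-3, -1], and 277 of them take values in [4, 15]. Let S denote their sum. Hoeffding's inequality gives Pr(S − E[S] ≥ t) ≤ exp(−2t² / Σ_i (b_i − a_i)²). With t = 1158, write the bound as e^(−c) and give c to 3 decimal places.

77.191

Σ(b_i − a_i)² = 43·1² + 296·2² + 277·11² = 34744.
c = 2t² / 34744 = 2·1158² / 34744 = 77.1911.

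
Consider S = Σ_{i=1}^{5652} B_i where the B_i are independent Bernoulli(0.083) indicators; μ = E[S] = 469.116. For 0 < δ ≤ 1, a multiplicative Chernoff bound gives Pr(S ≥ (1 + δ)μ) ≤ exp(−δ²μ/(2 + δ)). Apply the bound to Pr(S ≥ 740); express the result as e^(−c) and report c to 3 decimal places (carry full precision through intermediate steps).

60.687

Write 740 = (1 + δ)μ, so δ = 740/469.116 − 1 = 0.577435…
Then the exponent is δ²μ/(2 + δ) = (740 − μ)² / (μ·(2 + δ)) = 60.687429.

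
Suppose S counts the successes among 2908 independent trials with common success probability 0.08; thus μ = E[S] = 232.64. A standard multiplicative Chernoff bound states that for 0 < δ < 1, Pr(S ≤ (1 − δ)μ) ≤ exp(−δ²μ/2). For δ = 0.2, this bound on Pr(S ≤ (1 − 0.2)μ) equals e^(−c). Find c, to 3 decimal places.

c = δ²μ/2 = 0.2²·232.64/2 = 4.6528.

4.653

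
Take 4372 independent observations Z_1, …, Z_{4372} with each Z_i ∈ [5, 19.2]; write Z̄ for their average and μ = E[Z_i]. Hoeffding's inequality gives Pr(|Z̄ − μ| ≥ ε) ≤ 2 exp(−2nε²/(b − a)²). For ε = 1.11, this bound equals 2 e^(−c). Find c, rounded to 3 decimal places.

c = 2nε²/(b − a)² = 2·4372·1.11² / 14.2² = 53.4293.

53.429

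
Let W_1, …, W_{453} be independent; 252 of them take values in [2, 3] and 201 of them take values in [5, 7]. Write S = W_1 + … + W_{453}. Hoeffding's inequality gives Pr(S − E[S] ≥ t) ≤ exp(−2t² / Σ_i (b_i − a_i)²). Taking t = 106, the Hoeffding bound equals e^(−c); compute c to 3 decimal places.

Σ(b_i − a_i)² = 252·1² + 201·2² = 1056.
c = 2t² / 1056 = 2·106² / 1056 = 21.2803.

21.280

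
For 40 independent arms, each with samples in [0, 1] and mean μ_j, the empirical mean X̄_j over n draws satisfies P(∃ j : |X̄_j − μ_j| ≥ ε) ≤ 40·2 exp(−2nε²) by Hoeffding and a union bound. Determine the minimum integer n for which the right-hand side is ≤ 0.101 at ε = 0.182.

101

Need 2·40·exp(−2nε²) ≤ 0.101, i.e. exp(−2nε²) ≤ 0.101/80.
So 2nε² ≥ ln(80/0.101) = 6.674661.
Hence n ≥ 6.674661/(2·0.182²) = 100.753.
The smallest integer n is 101.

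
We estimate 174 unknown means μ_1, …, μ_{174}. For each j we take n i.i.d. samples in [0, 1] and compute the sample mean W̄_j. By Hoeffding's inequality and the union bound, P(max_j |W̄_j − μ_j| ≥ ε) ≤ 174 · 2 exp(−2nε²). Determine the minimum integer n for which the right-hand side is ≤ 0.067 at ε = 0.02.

Need 2·174·exp(−2nε²) ≤ 0.067, i.e. exp(−2nε²) ≤ 0.067/348.
So 2nε² ≥ ln(348/0.067) = 8.555265.
Hence n ≥ 8.555265/(2·0.02²) = 10694.081.
The smallest integer n is 10695.

10695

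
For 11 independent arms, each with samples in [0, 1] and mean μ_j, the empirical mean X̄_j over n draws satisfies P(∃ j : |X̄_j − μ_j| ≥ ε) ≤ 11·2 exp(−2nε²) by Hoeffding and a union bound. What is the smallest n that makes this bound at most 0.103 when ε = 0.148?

123

Need 2·11·exp(−2nε²) ≤ 0.103, i.e. exp(−2nε²) ≤ 0.103/22.
So 2nε² ≥ ln(22/0.103) = 5.364069.
Hence n ≥ 5.364069/(2·0.148²) = 122.445.
The smallest integer n is 123.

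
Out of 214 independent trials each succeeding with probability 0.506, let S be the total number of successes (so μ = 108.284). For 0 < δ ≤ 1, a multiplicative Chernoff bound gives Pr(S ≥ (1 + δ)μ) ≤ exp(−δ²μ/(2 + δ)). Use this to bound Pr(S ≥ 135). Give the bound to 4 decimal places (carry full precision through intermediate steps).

Write 135 = (1 + δ)μ, so δ = 135/108.284 − 1 = 0.2467216…
Then the exponent is δ²μ/(2 + δ) = (135 − μ)² / (μ·(2 + δ)) = 2.933792.
Bound = exp(−2.933792) = 0.05319.

0.0532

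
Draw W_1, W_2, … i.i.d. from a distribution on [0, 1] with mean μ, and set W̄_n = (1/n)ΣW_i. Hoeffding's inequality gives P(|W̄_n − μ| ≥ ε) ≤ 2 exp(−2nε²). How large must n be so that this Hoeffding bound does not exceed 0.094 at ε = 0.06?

425

Require 2·exp(−2nε²) ≤ 0.094, i.e. 2nε² ≥ ln(2/0.094) = 3.057608.
So n ≥ 3.057608 / (2·0.06²) = 424.668.
The smallest integer n is 425.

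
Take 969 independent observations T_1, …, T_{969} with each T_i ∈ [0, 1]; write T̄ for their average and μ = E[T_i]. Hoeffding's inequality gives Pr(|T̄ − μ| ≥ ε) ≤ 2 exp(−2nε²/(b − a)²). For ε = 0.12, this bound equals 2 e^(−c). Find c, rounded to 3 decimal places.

c = 2nε²/(b − a)² = 2·969·0.12² / 1² = 27.9072.

27.907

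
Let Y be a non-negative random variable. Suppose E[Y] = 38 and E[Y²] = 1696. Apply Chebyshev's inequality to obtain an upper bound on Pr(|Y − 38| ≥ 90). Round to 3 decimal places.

0.031

Var(Y) = E[Y²] − (E[Y])² = 1696 − 1444 = 252.
Chebyshev's inequality: Pr(|Y − μ| ≥ t) ≤ Var(Y)/t² = 252/8100 = 0.0311.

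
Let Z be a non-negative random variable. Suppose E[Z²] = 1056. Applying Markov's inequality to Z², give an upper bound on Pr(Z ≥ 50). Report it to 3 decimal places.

0.422

Since Z ≥ 0, the event {Z ≥ 50} is the same as {Z² ≥ 2500}.
Markov's inequality applied to Z² gives Pr(Z² ≥ 2500) ≤ E[Z²]/2500 = 1056/2500 = 0.4224.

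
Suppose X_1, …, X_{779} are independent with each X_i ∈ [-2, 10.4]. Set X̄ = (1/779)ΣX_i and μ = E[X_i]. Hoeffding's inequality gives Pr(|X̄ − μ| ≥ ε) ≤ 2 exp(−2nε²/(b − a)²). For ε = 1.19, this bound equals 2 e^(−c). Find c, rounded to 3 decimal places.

c = 2nε²/(b − a)² = 2·779·1.19² / 12.4² = 14.3489.

14.349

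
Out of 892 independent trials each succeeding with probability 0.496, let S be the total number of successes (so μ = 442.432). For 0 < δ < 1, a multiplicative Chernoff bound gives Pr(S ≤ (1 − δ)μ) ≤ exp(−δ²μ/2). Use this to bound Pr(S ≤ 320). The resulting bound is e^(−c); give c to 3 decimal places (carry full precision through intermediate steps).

16.940

Write 320 = (1 − δ)μ, so δ = 1 − 320/442.432 = 0.276725…
Then the exponent is δ²μ/2 = (μ − 320)²/(2μ) = 16.939998.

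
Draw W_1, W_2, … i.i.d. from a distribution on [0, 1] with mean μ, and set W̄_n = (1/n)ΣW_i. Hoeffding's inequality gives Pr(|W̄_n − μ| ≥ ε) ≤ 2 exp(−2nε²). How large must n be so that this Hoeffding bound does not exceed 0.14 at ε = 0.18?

42

Require 2·exp(−2nε²) ≤ 0.14, i.e. 2nε² ≥ ln(2/0.14) = 2.659260.
So n ≥ 2.659260 / (2·0.18²) = 41.038.
The smallest integer n is 42.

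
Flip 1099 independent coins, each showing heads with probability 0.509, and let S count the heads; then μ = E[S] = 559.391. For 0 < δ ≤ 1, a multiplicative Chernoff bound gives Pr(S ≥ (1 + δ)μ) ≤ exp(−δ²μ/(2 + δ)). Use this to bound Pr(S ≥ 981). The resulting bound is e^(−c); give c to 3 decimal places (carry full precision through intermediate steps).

Write 981 = (1 + δ)μ, so δ = 981/559.391 − 1 = 0.7536929…
Then the exponent is δ²μ/(2 + δ) = (981 − μ)² / (μ·(2 + δ)) = 115.395474.

115.395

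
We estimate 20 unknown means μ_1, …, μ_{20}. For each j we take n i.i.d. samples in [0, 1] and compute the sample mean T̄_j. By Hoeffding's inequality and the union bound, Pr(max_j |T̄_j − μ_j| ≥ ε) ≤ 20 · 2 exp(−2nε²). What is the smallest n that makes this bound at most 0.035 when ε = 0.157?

Need 2·20·exp(−2nε²) ≤ 0.035, i.e. exp(−2nε²) ≤ 0.035/40.
So 2nε² ≥ ln(40/0.035) = 7.041287.
Hence n ≥ 7.041287/(2·0.157²) = 142.831.
The smallest integer n is 143.

143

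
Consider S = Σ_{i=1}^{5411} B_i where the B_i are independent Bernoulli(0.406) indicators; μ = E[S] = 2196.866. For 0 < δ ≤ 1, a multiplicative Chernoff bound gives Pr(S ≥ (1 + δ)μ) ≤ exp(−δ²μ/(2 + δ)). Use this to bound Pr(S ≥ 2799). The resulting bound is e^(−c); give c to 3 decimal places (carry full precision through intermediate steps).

72.573

Write 2799 = (1 + δ)μ, so δ = 2799/2196.866 − 1 = 0.2740877…
Then the exponent is δ²μ/(2 + δ) = (2799 − μ)² / (μ·(2 + δ)) = 72.573074.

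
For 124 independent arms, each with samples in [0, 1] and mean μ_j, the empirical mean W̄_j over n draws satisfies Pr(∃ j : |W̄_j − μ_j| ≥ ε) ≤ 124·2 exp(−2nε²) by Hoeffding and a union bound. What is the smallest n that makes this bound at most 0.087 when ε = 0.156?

Need 2·124·exp(−2nε²) ≤ 0.087, i.e. exp(−2nε²) ≤ 0.087/248.
So 2nε² ≥ ln(248/0.087) = 7.955276.
Hence n ≥ 7.955276/(2·0.156²) = 163.447.
The smallest integer n is 164.

164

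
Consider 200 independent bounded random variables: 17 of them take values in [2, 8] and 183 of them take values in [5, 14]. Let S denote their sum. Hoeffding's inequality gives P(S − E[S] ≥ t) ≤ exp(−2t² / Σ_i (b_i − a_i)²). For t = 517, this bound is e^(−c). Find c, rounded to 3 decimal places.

34.634

Σ(b_i − a_i)² = 17·6² + 183·9² = 15435.
c = 2t² / 15435 = 2·517² / 15435 = 34.6341.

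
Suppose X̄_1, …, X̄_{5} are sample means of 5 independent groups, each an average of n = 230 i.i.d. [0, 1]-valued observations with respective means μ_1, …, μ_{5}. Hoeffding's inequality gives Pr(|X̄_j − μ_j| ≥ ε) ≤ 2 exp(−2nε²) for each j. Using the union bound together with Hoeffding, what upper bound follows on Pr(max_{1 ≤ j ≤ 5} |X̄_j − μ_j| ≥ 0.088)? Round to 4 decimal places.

Per-experiment Hoeffding bound: 2·exp(−2·230·0.088²) = 2·exp(−3.56224) = 0.05675.
Union bound over 5 events: 5·0.05675 = 0.28375.

0.2838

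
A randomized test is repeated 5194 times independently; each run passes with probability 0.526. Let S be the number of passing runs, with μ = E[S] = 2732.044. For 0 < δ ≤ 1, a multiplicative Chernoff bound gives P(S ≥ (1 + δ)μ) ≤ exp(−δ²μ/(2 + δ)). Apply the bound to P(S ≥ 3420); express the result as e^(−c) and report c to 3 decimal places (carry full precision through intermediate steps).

Write 3420 = (1 + δ)μ, so δ = 3420/2732.044 − 1 = 0.25181…
Then the exponent is δ²μ/(2 + δ) = (3420 − μ)² / (μ·(2 + δ)) = 76.931091.

76.931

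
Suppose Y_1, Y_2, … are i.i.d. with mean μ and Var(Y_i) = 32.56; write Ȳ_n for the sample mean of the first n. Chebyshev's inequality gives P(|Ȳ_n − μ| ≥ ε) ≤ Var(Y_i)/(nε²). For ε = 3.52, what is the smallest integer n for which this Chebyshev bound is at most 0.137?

20

Require 32.56/(n·3.52²) ≤ 0.137, i.e. n ≥ 32.56/(0.137·3.52²) = 19.181.
The smallest integer n is 20.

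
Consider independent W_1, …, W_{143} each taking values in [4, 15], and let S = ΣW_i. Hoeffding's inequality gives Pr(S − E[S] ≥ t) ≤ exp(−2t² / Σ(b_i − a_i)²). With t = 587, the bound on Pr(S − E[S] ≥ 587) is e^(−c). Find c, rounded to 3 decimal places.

Σ(b_i − a_i)² = 143·(11)² = 17303.
c = 2t²/17303 = 2·587²/17303 = 39.8277.

39.828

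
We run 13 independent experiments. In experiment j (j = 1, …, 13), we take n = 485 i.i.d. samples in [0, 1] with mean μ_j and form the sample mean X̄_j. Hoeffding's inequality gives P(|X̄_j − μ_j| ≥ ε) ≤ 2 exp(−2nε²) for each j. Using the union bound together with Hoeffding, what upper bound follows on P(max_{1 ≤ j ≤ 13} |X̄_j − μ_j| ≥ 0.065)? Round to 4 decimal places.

Per-experiment Hoeffding bound: 2·exp(−2·485·0.065²) = 2·exp(−4.09825) = 0.033203.
Union bound over 13 events: 13·0.033203 = 0.43164.

0.4316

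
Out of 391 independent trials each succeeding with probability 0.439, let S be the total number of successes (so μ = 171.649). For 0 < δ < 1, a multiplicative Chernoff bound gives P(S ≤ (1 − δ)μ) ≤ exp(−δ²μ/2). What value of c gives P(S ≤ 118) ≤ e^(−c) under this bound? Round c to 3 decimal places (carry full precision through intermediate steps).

Write 118 = (1 − δ)μ, so δ = 1 − 118/171.649 = 0.3125506…
Then the exponent is δ²μ/2 = (μ − 118)²/(2μ) = 8.384014.

8.384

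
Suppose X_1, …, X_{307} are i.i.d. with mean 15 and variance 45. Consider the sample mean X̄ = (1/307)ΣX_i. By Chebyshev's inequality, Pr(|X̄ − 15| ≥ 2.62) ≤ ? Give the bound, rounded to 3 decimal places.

0.021

Var(X̄) = Var(X_i)/n = 45/307 = 0.14658.
Chebyshev: Pr(|X̄ − 15| ≥ 2.62) ≤ Var(X̄)/(2.62)² = 45/(307·2.62²) = 0.0214.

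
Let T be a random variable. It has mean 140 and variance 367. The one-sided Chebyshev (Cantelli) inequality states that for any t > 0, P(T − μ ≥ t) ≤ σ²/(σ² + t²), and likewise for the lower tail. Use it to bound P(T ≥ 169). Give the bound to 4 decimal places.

0.3038

Here σ² = 367 and t = 29, so σ² + t² = 1208.
Cantelli's bound: 367/1208 = 0.3038.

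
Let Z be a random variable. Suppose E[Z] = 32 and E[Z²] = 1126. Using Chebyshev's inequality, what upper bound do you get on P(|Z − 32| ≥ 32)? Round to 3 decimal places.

0.100

Var(Z) = E[Z²] − (E[Z])² = 1126 − 1024 = 102.
Chebyshev's inequality: P(|Z − μ| ≥ t) ≤ Var(Z)/t² = 102/1024 = 0.0996.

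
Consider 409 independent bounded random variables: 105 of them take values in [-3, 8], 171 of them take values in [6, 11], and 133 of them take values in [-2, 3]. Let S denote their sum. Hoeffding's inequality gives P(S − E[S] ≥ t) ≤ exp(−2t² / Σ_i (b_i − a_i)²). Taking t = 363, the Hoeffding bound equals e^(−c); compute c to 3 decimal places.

Σ(b_i − a_i)² = 105·11² + 171·5² + 133·5² = 20305.
c = 2t² / 20305 = 2·363² / 20305 = 12.9790.

12.979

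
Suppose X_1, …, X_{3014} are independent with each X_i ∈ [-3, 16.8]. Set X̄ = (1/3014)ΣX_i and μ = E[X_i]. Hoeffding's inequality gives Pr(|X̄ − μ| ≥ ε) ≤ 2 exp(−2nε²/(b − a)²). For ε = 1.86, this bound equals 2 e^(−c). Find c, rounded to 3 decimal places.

53.195

c = 2nε²/(b − a)² = 2·3014·1.86² / 19.8² = 53.1947.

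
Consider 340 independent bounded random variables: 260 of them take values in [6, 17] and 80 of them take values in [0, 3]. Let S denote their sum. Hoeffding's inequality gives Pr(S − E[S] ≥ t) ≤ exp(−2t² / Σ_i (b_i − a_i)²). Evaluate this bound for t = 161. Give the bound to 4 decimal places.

0.1997

Σ(b_i − a_i)² = 260·11² + 80·3² = 32180.
Exponent = 2·161² / 32180 = 1.61100.
Bound = exp(−1.61100) = 0.19969.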